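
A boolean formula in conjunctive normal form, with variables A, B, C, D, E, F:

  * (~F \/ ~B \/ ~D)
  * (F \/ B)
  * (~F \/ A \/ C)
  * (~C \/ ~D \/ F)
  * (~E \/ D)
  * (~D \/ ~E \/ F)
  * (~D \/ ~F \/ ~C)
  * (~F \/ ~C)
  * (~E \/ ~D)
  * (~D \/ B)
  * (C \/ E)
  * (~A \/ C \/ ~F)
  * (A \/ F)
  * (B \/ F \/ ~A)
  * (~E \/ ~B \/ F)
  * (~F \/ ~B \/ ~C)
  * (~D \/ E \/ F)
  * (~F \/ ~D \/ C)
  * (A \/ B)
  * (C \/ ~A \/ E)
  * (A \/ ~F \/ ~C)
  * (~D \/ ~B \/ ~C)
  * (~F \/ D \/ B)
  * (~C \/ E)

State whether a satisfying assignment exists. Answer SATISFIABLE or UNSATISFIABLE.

UNSATISFIABLE

F = True:
  propagation gives C=False, A=True; an empty clause results — contradiction.
F = False:
  propagation gives B=True, A=True, E=False, C=True; an empty clause results — contradiction.
Every branch closes, so no satisfying assignment exists.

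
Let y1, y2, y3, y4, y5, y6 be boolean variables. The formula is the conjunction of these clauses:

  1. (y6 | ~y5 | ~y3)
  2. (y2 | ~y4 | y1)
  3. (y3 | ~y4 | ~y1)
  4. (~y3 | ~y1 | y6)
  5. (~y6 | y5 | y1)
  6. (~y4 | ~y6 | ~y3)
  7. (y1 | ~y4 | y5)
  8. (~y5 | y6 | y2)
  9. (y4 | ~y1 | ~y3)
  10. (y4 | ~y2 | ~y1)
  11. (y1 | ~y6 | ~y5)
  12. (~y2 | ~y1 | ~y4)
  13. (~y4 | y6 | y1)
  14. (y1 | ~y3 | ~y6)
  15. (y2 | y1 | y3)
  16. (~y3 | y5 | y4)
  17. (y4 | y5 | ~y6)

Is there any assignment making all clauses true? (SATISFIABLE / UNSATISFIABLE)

SATISFIABLE

Set y1 = False and propagate.
Set y2 = True and propagate.
For the remaining variables, y3 = False, y4 = False, y5 = True, y6 = False works.
So y1=F, y2=T, y3=F, y4=F, y5=T, y6=F is a satisfying assignment.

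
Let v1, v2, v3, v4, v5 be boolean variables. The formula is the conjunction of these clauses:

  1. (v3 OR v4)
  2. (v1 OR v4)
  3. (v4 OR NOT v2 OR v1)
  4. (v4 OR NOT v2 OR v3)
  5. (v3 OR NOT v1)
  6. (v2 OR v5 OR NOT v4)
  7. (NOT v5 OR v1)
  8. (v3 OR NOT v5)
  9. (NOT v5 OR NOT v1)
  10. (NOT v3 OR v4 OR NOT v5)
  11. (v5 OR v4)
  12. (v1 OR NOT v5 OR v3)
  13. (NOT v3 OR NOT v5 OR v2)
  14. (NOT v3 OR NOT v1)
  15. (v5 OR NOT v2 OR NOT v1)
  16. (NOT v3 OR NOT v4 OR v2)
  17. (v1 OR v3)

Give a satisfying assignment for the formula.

Set v1 = False and propagate.
  then v4 is forced to True.
  then v5 is forced to False.
  then v2 is forced to True.
  then v3 is forced to True.
Every clause has at least one true literal under this assignment.

v1=F, v2=T, v3=T, v4=T, v5=F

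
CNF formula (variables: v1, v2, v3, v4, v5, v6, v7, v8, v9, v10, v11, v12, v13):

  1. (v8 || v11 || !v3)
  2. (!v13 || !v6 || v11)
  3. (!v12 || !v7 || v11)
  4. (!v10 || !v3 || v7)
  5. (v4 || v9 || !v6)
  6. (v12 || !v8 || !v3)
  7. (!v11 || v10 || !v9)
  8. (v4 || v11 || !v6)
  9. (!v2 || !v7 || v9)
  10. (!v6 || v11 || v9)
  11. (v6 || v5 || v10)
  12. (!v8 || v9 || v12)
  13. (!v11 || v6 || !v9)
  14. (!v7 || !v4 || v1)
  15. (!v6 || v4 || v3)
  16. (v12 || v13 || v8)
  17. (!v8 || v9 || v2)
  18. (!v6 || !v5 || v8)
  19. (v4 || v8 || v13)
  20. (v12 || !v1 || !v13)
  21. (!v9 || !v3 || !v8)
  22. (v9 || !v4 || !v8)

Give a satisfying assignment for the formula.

v1 = T  v2 = T  v3 = F  v4 = F  v5 = T  v6 = F  v7 = T  v8 = T  v9 = T  v10 = T  v11 = F  v12 = F  v13 = F

Check each clause:
  1. (v11 || v8 || !v3) — v8 is true.
  2. (v11 || !v6 || !v13) — !v6 is true.
  3. (!v7 || !v12 || v11) — !v12 is true.
  4. (!v10 || !v3 || v7) — !v3 is true.
  5. (!v6 || v4 || v9) — v9 is true.
  6. (!v8 || v12 || !v3) — !v3 is true.
  7. (v10 || !v11 || !v9) — v10 is true.
  8. (v4 || v11 || !v6) — !v6 is true.
  9. (v9 || !v7 || !v2) — v9 is true.
  10. (v9 || v11 || !v6) — v9 is true.
  11. (v10 || v6 || v5) — v10 is true.
  12. (!v8 || v12 || v9) — v9 is true.
  13. (v6 || !v9 || !v11) — !v11 is true.
  14. (!v4 || !v7 || v1) — v1 is true.
  15. (v4 || v3 || !v6) — !v6 is true.
  16. (v12 || v13 || v8) — v8 is true.
  17. (v9 || !v8 || v2) — v9 is true.
  18. (!v6 || v8 || !v5) — v8 is true.
  19. (v8 || v13 || v4) — v8 is true.
  20. (!v13 || !v1 || v12) — !v13 is true.
  21. (!v9 || !v3 || !v8) — !v3 is true.
  22. (!v4 || v9 || !v8) — v9 is true.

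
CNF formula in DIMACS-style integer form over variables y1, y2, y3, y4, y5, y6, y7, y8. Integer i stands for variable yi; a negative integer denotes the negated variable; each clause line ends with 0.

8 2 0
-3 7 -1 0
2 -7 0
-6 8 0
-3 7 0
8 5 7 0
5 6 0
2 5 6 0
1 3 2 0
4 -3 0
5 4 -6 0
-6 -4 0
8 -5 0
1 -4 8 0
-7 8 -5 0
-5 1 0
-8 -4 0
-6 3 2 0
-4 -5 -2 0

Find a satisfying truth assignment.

Try y1 = True.
The remaining clauses are satisfied by y2 = True, y3 = False, y4 = False, y5 = True, y6 = False, y7 = False, y8 = True.

y1=True  y2=True  y3=False  y4=False  y5=True  y6=False  y7=False  y8=True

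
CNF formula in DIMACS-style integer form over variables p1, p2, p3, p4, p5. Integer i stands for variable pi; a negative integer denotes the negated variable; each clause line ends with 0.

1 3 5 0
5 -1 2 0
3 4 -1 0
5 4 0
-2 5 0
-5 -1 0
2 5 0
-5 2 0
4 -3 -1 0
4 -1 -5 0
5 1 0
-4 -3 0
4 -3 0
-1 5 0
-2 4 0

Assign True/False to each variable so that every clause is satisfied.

Try p1 = False.
  then p5 is forced to True.
  then p2 is forced to True.
  then p4 is forced to True.
  then p3 is forced to False.
Every clause has at least one true literal under this assignment.
Check each clause:
  1. {p1, p3, p5} — p5 is true.
  2. {p2, p5, ¬p1} — p2 is true.
  3. {p3, ¬p1, p4} — p4 is true.
  4. {p5, p4} — p4 is true.
  5. {p5, ¬p2} — p5 is true.
  6. {¬p5, ¬p1} — ¬p1 is true.
  7. {p5, p2} — p2 is true.
  8. {¬p5, p2} — p2 is true.
  9. {¬p1, p4, ¬p3} — p4 is true.
  10. {¬p1, p4, ¬p5} — p4 is true.
  11. {p5, p1} — p5 is true.
  12. {¬p4, ¬p3} — ¬p3 is true.
  13. {¬p3, p4} — p4 is true.
  14. {¬p1, p5} — p5 is true.
  15. {p4, ¬p2} — p4 is true.

p1 = F, p2 = T, p3 = F, p4 = T, p5 = T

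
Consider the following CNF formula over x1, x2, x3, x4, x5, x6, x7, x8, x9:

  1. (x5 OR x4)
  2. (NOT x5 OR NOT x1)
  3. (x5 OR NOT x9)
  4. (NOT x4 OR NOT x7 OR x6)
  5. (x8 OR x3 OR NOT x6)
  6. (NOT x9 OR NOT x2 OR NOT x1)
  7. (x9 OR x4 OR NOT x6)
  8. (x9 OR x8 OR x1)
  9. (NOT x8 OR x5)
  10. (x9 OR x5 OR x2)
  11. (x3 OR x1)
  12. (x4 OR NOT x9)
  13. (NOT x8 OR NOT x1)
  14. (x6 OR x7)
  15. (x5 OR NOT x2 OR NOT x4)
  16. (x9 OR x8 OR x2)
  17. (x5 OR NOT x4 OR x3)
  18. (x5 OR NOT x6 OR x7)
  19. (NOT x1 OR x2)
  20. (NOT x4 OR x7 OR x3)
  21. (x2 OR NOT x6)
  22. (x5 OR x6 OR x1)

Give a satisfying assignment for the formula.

x3 occurs only positively in the remaining clauses — set x3 = True.
Set x1 = False and propagate.
Branch on x2: take x2 = True.
The remaining clauses are satisfied by x4 = True, x5 = True, x6 = True, x7 = False, x8 = True, x9 = False.

x1=F, x2=T, x3=T, x4=T, x5=T, x6=T, x7=F, x8=T, x9=F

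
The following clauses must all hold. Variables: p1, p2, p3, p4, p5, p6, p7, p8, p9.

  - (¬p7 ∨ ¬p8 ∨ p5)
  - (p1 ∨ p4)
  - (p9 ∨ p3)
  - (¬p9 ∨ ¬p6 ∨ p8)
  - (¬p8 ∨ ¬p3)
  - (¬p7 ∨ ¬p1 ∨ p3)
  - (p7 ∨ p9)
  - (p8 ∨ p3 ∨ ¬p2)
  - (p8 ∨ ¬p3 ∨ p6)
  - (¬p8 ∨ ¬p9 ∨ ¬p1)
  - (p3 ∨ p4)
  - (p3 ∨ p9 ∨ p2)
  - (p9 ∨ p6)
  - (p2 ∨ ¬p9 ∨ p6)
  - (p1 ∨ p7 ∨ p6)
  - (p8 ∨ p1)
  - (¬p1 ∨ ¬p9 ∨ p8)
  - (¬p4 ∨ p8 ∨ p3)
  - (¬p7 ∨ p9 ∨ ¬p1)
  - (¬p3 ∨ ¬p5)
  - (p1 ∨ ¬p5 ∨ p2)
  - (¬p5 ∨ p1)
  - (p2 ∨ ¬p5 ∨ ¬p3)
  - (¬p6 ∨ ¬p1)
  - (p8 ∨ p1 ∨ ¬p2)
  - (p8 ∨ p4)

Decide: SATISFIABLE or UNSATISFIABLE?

SATISFIABLE

Branch on p1: take p1 = False.
  then p4 is forced to True.
  then p8 is forced to True.
  then p3 is forced to False.
  then p9 is forced to True.
  then p5 is forced to False.
  then p7 is forced to False.
  then p6 is forced to True.
p2 is now unconstrained; take p2 = True.
Every clause has at least one true literal under this assignment.
So p1=0, p2=1, p3=0, p4=1, p5=0, p6=1, p7=0, p8=1, p9=1 is a satisfying assignment.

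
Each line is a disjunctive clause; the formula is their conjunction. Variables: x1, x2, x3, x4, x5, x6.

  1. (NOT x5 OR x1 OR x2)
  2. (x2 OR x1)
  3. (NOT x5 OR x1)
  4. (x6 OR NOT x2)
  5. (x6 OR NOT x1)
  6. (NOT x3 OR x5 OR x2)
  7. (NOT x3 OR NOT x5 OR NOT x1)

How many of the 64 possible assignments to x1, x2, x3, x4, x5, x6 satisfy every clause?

14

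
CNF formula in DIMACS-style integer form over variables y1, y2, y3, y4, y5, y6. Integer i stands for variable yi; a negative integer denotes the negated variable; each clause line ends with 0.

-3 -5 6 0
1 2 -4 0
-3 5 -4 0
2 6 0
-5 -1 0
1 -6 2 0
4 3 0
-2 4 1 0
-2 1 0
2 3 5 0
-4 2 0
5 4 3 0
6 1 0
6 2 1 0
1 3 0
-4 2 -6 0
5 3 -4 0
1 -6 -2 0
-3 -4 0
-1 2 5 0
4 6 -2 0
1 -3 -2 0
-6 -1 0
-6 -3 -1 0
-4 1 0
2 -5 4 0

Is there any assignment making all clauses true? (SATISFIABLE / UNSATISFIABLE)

UNSATISFIABLE

y1 = True:
  propagation gives y5=False, y2=True, y6=False, y4=True; an empty clause results — contradiction.
y1 = False:
  propagation gives y2=False, y4=False, y6=True; an empty clause results — contradiction.
Every branch closes, so no satisfying assignment exists.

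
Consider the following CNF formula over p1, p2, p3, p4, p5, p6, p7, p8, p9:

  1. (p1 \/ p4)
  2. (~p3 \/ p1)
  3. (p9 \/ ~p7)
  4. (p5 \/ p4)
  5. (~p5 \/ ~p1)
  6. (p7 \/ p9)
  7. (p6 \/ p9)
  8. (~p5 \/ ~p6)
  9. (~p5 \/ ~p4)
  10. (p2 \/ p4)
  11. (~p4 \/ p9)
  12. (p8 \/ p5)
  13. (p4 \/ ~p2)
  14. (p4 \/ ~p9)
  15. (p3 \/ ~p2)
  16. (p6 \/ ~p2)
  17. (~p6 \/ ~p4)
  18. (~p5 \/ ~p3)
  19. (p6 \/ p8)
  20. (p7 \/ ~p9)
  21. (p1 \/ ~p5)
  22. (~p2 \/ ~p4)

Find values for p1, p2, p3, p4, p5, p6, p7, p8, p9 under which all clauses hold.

p1 = 1, p2 = 0, p3 = 1, p4 = 1, p5 = 0, p6 = 0, p7 = 1, p8 = 1, p9 = 1

Check each clause:
  1. (p1 \/ p4) — p1 is true.
  2. (p1 \/ ~p3) — p1 is true.
  3. (~p7 \/ p9) — p9 is true.
  4. (p4 \/ p5) — p4 is true.
  5. (~p5 \/ ~p1) — ~p5 is true.
  6. (p9 \/ p7) — p9 is true.
  7. (p6 \/ p9) — p9 is true.
  8. (~p5 \/ ~p6) — ~p6 is true.
  9. (~p4 \/ ~p5) — ~p5 is true.
  10. (p4 \/ p2) — p4 is true.
  11. (p9 \/ ~p4) — p9 is true.
  12. (p8 \/ p5) — p8 is true.
  13. (~p2 \/ p4) — p4 is true.
  14. (~p9 \/ p4) — p4 is true.
  15. (~p2 \/ p3) — p3 is true.
  16. (~p2 \/ p6) — ~p2 is true.
  17. (~p6 \/ ~p4) — ~p6 is true.
  18. (~p3 \/ ~p5) — ~p5 is true.
  19. (p6 \/ p8) — p8 is true.
  20. (~p9 \/ p7) — p7 is true.
  21. (~p5 \/ p1) — p1 is true.
  22. (~p4 \/ ~p2) — ~p2 is true.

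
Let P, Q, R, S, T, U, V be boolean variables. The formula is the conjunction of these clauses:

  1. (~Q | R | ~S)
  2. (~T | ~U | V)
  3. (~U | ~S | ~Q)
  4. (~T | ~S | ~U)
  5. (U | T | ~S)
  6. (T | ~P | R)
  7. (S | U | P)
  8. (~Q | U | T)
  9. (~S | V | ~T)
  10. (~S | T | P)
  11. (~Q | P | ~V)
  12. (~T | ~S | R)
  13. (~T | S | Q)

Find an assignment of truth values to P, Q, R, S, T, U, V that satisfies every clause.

P = True, Q = False, R = True, S = False, T = False, U = False, V = False

Check each clause:
  1. (~S | R | ~Q) — R is true.
  2. (~T | ~U | V) — ~U is true.
  3. (~Q | ~S | ~U) — ~U is true.
  4. (~S | ~U | ~T) — ~U is true.
  5. (~S | U | T) — ~S is true.
  6. (T | R | ~P) — R is true.
  7. (P | S | U) — P is true.
  8. (U | T | ~Q) — ~Q is true.
  9. (~T | V | ~S) — ~T is true.
  10. (T | ~S | P) — P is true.
  11. (~Q | P | ~V) — P is true.
  12. (R | ~T | ~S) — R is true.
  13. (~T | Q | S) — ~T is true.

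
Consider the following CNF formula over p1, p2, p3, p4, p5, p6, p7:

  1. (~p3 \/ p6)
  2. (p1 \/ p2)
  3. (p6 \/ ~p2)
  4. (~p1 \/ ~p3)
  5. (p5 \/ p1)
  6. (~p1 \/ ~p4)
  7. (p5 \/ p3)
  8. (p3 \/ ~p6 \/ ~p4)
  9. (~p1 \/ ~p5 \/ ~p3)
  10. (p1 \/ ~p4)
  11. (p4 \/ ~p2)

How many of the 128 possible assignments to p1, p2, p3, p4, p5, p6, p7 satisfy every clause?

The models are:
  p1=T p2=F p3=F p4=F p5=T p6=F p7=F
  p1=T p2=F p3=F p4=F p5=T p6=F p7=T
  p1=T p2=F p3=F p4=F p5=T p6=T p7=F
  p1=T p2=F p3=F p4=F p5=T p6=T p7=T
Count: 4.

4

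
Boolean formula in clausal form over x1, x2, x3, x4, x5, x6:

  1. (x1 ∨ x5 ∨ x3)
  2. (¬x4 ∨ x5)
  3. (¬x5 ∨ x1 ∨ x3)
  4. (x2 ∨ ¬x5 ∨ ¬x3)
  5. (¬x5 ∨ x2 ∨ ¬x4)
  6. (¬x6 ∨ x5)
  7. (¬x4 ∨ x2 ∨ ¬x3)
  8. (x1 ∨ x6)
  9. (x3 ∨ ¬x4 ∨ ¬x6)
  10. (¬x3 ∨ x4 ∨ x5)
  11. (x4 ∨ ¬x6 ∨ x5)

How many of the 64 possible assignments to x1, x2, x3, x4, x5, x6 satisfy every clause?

Split on x5, then x3.
  x5=T, x3=T: x4 free; 3 ways for (x1,x2,x6) × 2^1 = 6.
  x5=T, x3=F: 5 of the 16 assignments to (x1,x2,x4,x6) work.
  x5=F, x3=T: a clause becomes empty — 0.
  x5=F, x3=F: remaining (x1,x2,x4,x6) ∈ {(T,F,F,F); (T,T,F,F)} — 2.
Total: 6 + 5 + 0 + 2 = 13.

13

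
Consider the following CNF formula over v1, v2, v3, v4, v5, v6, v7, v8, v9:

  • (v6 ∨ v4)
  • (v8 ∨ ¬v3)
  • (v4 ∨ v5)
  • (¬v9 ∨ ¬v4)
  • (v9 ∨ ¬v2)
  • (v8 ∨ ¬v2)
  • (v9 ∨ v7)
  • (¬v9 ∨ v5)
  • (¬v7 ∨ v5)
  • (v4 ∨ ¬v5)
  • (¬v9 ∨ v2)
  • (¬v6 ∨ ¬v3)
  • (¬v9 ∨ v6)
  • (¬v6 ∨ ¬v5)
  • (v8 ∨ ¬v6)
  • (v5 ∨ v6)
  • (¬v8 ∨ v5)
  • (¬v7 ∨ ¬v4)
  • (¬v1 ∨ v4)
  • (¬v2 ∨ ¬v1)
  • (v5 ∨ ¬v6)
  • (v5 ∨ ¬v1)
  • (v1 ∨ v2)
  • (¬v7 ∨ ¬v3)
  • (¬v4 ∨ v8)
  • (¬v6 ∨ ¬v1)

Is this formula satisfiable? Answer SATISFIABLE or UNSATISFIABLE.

v5 = True:
  propagation gives v4=True, v9=False, v2=False, v7=True; an empty clause results — contradiction.
v5 = False:
  propagation gives v4=True, v9=False, v2=False, v7=True; an empty clause results — contradiction.
Every branch closes, so no satisfying assignment exists.

UNSATISFIABLE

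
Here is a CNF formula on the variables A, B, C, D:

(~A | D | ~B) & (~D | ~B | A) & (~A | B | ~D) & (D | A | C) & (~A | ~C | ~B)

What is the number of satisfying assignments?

7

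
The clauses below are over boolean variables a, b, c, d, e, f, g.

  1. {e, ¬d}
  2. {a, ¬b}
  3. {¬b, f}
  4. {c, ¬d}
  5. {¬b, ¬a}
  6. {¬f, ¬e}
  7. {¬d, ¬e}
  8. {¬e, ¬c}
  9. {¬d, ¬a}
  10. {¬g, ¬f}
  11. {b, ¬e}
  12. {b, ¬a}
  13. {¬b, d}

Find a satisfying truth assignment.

a = 0, b = 0, c = 0, d = 0, e = 0, f = 0, g = 1

Set a = False and propagate.
  then b is forced to False.
  then e is forced to False.
  then d is forced to False.
Try f = False.
c, g are now unconstrained; take c = False, g = True.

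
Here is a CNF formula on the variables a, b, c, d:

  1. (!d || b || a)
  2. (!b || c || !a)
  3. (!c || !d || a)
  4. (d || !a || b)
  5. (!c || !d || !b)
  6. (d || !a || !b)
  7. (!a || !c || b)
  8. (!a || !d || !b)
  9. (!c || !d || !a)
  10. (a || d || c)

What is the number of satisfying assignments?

Satisfying assignments:
  a=F b=F c=T d=F
  a=F b=T c=F d=T
  a=F b=T c=T d=F
  a=T b=F c=F d=T
Count: 4.

4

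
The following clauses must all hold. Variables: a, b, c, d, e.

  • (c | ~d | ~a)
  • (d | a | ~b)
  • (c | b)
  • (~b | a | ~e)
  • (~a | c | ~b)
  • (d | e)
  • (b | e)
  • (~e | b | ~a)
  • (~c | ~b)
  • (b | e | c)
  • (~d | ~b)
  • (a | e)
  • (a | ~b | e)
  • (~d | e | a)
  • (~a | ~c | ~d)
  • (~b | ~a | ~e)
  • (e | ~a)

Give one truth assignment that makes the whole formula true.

a = False  b = False  c = True  d = True  e = True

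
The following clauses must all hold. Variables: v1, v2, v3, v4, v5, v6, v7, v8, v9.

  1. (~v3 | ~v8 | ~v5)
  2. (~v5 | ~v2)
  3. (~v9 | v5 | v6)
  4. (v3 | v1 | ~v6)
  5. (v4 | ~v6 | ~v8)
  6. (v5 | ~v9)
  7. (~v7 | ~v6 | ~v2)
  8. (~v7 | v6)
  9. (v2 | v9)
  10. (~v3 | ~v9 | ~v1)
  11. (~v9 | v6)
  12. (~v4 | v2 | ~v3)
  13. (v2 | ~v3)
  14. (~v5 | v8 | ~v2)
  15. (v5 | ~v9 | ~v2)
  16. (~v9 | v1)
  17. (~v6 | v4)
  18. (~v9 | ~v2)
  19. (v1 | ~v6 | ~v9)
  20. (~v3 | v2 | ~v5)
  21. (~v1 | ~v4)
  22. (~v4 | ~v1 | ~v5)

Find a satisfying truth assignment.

v1 = T, v2 = T, v3 = T, v4 = F, v5 = F, v6 = F, v7 = F, v8 = F, v9 = F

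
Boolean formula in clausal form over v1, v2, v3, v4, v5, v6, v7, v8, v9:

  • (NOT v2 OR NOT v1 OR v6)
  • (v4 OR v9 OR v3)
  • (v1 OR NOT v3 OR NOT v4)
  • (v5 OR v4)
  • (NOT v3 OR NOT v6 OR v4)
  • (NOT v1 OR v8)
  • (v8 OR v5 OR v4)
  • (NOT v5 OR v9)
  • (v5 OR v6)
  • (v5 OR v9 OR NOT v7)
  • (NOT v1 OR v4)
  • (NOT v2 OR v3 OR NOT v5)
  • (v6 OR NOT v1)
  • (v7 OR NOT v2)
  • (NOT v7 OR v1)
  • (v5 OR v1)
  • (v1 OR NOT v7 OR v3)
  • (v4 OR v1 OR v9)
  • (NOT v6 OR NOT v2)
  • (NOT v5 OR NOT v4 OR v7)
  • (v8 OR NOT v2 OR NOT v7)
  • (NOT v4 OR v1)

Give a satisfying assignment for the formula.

v2 occurs only negated in the remaining clauses — set v2 = False.
v9 occurs only positively in the remaining clauses — set v9 = True.
Try v1 = False.
  then v7 is forced to False.
  then v5 is forced to True.
  then v4 is forced to False.
Try v3 = True.
  then v6 is forced to False.
v8 is now unconstrained; take v8 = False.
Every clause has at least one true literal under this assignment.

v1 = F, v2 = F, v3 = T, v4 = F, v5 = T, v6 = F, v7 = F, v8 = F, v9 = T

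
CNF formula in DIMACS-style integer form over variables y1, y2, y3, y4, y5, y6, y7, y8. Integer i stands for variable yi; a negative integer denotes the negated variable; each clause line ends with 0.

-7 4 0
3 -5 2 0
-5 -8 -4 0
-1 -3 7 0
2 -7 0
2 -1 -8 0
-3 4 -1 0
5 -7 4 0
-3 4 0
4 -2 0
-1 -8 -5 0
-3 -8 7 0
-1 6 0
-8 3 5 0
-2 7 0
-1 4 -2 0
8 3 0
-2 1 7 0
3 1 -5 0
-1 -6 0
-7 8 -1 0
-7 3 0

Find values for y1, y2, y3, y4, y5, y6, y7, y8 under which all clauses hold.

Branch on y1: take y1 = False.
For the remaining variables, y2 = False, y3 = True, y4 = True, y5 = False, y6 = False, y7 = False, y8 = False works.

y1=False  y2=False  y3=True  y4=True  y5=False  y6=False  y7=False  y8=False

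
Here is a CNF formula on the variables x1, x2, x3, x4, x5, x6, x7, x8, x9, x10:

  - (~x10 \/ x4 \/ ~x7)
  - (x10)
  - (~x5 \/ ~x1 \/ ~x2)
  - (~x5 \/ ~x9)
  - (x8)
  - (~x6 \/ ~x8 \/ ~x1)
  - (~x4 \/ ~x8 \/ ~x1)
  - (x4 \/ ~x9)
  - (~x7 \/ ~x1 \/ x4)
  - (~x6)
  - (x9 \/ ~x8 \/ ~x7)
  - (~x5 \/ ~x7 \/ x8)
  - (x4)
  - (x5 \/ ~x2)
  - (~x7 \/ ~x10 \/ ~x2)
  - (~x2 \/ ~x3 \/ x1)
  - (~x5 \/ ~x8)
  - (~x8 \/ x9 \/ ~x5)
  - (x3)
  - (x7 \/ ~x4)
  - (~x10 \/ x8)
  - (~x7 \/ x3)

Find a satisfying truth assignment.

x1 = False  x2 = False  x3 = True  x4 = True  x5 = False  x6 = False  x7 = True  x8 = True  x9 = True  x10 = True

Check each clause:
  1. (~x10 \/ x4 \/ ~x7) — x4 is true.
  2. (x10) — x10 is true.
  3. (~x5 \/ ~x1 \/ ~x2) — ~x5 is true.
  4. (~x9 \/ ~x5) — ~x5 is true.
  5. (x8) — x8 is true.
  6. (~x6 \/ ~x8 \/ ~x1) — ~x6 is true.
  7. (~x1 \/ ~x4 \/ ~x8) — ~x1 is true.
  8. (x4 \/ ~x9) — x4 is true.
  9. (~x1 \/ ~x7 \/ x4) — x4 is true.
  10. (~x6) — ~x6 is true.
  11. (~x8 \/ ~x7 \/ x9) — x9 is true.
  12. (~x5 \/ ~x7 \/ x8) — x8 is true.
  13. (x4) — x4 is true.
  14. (~x2 \/ x5) — ~x2 is true.
  15. (~x10 \/ ~x7 \/ ~x2) — ~x2 is true.
  16. (~x2 \/ ~x3 \/ x1) — ~x2 is true.
  17. (~x5 \/ ~x8) — ~x5 is true.
  18. (x9 \/ ~x5 \/ ~x8) — x9 is true.
  19. (x3) — x3 is true.
  20. (~x4 \/ x7) — x7 is true.
  21. (~x10 \/ x8) — x8 is true.
  22. (~x7 \/ x3) — x3 is true.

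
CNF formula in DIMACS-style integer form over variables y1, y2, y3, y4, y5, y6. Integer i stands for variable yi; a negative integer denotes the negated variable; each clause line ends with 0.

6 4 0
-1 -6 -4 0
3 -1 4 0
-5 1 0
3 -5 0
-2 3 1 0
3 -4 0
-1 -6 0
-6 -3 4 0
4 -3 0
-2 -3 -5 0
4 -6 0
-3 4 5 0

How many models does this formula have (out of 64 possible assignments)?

Satisfying assignments:
  y1=0 y2=0 y3=1 y4=1 y5=0 y6=0
  y1=0 y2=0 y3=1 y4=1 y5=0 y6=1
  y1=0 y2=1 y3=1 y4=1 y5=0 y6=0
  y1=0 y2=1 y3=1 y4=1 y5=0 y6=1
  y1=1 y2=0 y3=1 y4=1 y5=0 y6=0
  y1=1 y2=0 y3=1 y4=1 y5=1 y6=0
  y1=1 y2=1 y3=1 y4=1 y5=0 y6=0
That's 7 in total.

7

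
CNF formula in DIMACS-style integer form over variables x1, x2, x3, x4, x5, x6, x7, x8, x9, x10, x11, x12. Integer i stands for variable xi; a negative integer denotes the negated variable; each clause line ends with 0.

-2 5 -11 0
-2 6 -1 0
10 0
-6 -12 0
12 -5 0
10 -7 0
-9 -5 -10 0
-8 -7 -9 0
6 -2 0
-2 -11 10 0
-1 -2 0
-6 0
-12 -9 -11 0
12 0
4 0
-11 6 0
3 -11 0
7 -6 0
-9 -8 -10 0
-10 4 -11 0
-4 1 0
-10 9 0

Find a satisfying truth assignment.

x1=T, x2=F, x3=F, x4=T, x5=F, x6=F, x7=F, x8=F, x9=T, x10=T, x11=F, x12=T

Check each clause:
  1. (x5 || !x11 || !x2) — !x11 is true.
  2. (!x1 || !x2 || x6) — !x2 is true.
  3. (x10) — x10 is true.
  4. (!x12 || !x6) — !x6 is true.
  5. (x12 || !x5) — !x5 is true.
  6. (x10 || !x7) — !x7 is true.
  7. (!x9 || !x10 || !x5) — !x5 is true.
  8. (!x7 || !x8 || !x9) — !x8 is true.
  9. (!x2 || x6) — !x2 is true.
  10. (x10 || !x2 || !x11) — x10 is true.
  11. (!x2 || !x1) — !x2 is true.
  12. (!x6) — !x6 is true.
  13. (!x9 || !x11 || !x12) — !x11 is true.
  14. (x12) — x12 is true.
  15. (x4) — x4 is true.
  16. (x6 || !x11) — !x11 is true.
  17. (!x11 || x3) — !x11 is true.
  18. (x7 || !x6) — !x6 is true.
  19. (!x10 || !x9 || !x8) — !x8 is true.
  20. (x4 || !x10 || !x11) — x4 is true.
  21. (!x4 || x1) — x1 is true.
  22. (x9 || !x10) — x9 is true.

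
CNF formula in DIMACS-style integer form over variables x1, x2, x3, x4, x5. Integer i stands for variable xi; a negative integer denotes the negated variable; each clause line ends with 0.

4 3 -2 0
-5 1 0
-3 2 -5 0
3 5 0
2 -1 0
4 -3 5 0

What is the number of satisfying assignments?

Satisfying assignments:
  x1=0 x2=0 x3=1 x4=1 x5=0
  x1=0 x2=1 x3=1 x4=1 x5=0
  x1=1 x2=1 x3=0 x4=1 x5=1
  x1=1 x2=1 x3=1 x4=0 x5=1
  x1=1 x2=1 x3=1 x4=1 x5=0
  x1=1 x2=1 x3=1 x4=1 x5=1
Count: 6.

6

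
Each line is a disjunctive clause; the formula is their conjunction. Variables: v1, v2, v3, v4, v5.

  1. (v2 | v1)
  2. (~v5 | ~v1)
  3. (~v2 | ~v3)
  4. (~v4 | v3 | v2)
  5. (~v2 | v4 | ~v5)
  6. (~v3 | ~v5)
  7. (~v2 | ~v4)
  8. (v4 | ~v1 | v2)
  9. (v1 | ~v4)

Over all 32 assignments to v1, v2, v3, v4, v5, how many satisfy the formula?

Satisfying assignments:
  v1=F v2=T v3=F v4=F v5=F
  v1=T v2=F v3=T v4=T v5=F
  v1=T v2=T v3=F v4=F v5=F
Count: 3.

3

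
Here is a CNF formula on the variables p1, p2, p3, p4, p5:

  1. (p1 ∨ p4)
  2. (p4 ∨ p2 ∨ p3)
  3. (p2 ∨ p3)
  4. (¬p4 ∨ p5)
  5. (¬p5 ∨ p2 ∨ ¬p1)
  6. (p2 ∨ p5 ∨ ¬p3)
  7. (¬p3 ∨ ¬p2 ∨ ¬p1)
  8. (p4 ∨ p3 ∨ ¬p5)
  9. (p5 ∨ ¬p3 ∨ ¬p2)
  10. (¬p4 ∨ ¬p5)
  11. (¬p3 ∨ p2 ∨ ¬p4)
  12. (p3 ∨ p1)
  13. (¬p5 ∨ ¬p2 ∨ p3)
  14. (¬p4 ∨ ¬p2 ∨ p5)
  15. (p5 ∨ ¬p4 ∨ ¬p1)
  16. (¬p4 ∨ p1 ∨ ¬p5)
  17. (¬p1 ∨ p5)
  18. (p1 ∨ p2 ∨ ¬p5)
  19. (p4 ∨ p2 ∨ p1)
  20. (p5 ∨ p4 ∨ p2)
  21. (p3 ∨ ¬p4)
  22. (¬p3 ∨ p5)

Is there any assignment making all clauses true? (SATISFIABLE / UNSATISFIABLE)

UNSATISFIABLE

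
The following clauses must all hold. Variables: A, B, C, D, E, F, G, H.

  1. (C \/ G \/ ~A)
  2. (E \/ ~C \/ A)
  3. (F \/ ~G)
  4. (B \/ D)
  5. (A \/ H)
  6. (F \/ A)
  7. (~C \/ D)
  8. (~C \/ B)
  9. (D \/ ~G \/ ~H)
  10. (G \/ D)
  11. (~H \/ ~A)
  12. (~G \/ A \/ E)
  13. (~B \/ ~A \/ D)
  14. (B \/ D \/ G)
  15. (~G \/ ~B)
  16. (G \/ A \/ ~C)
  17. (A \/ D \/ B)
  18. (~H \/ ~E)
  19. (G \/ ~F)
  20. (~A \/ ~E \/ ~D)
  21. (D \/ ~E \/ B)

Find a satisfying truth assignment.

A=True, B=False, C=False, D=True, E=False, F=True, G=True, H=False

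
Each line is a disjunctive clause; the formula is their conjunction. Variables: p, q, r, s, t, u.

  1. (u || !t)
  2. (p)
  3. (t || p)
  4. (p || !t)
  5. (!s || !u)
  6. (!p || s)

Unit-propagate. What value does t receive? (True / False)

False

(p) stands alone — p = True.
(s || !p): since p = True, the clause reduces to (s). s = True.
From (!u || !s) and s = True: u = False.
(u || !t) with u = False leaves only !t, so t = False.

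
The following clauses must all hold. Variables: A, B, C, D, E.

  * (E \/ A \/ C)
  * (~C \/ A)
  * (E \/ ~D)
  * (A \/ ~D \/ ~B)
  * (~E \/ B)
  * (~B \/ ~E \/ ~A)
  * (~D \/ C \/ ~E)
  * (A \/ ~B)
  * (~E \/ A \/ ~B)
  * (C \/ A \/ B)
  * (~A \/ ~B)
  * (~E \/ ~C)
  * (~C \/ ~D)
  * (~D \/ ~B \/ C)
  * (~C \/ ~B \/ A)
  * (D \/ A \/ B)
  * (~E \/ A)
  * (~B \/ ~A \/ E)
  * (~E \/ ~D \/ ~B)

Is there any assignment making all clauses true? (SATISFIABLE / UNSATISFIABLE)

Branch on A: take A = True.
  then B is forced to False.
  then E is forced to False.
  then D is forced to False.
C is now unconstrained; take C = True.
Every clause has at least one true literal under this assignment.
So A=True  B=False  C=True  D=False  E=False is a satisfying assignment.

SATISFIABLE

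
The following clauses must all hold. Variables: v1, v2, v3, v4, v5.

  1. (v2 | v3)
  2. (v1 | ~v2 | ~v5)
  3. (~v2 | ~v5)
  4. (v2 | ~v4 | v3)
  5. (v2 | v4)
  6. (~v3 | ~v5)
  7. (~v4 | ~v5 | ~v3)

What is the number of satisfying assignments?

10

Case analysis on v2 and v3:
  v2=T, v3=T: remaining (v1,v4,v5) ∈ {(F,F,F); (F,T,F); (T,F,F); (T,T,F)} — 4.
  v2=T, v3=F: remaining (v1,v4,v5) ∈ {(F,F,F); (F,T,F); (T,F,F); (T,T,F)} — 4.
  v2=F, v3=T: remaining (v1,v4,v5) ∈ {(F,T,F); (T,T,F)} — 2.
  v2=F, v3=F: a clause becomes empty — 0.
Total: 4 + 4 + 2 + 0 = 10.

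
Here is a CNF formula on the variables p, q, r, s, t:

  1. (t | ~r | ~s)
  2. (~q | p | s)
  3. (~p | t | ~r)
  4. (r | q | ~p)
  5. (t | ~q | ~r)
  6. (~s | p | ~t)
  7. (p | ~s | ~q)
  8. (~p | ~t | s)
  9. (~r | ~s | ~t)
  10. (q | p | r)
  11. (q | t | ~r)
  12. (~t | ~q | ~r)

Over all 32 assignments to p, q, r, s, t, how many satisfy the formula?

4

The models are:
  p=F q=F r=T s=F t=T
  p=T q=T r=F s=F t=F
  p=T q=T r=F s=T t=F
  p=T q=T r=F s=T t=T
That's 4 in total.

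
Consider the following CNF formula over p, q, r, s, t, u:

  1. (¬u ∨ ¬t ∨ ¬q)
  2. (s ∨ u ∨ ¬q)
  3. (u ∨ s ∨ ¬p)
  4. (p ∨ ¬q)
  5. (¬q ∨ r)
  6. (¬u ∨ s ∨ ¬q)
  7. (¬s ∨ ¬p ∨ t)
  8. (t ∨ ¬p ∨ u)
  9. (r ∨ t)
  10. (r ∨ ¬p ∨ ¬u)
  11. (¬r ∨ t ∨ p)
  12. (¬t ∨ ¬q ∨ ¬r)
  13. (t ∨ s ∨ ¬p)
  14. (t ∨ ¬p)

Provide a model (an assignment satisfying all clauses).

q occurs only negated in the remaining clauses — set q = False.
Try p = True.
  then t is forced to True.
Try r = True.
Try s = True.
u is now unconstrained; take u = False.
Every clause has at least one true literal under this assignment.

p = T, q = F, r = T, s = T, t = T, u = F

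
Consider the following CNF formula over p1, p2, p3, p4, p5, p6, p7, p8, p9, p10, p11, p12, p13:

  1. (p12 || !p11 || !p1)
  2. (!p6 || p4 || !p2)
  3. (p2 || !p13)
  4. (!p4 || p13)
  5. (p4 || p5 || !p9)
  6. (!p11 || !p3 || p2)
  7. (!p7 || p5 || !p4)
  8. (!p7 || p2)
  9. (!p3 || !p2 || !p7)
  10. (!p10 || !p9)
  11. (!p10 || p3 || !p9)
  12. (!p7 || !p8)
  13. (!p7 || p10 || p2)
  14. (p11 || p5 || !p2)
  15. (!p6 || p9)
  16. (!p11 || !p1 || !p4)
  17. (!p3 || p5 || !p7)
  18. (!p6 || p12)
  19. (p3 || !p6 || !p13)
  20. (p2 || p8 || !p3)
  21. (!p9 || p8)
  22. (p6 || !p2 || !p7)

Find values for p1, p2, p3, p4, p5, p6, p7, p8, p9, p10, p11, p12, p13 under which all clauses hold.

p1=T, p2=T, p3=F, p4=F, p5=T, p6=F, p7=F, p8=T, p9=T, p10=F, p11=F, p12=F, p13=T

Check each clause:
  1. (!p1 || p12 || !p11) — !p11 is true.
  2. (!p6 || !p2 || p4) — !p6 is true.
  3. (p2 || !p13) — p2 is true.
  4. (!p4 || p13) — !p4 is true.
  5. (p5 || !p9 || p4) — p5 is true.
  6. (!p3 || !p11 || p2) — !p11 is true.
  7. (p5 || !p4 || !p7) — !p7 is true.
  8. (!p7 || p2) — !p7 is true.
  9. (!p2 || !p3 || !p7) — !p7 is true.
  10. (!p9 || !p10) — !p10 is true.
  11. (!p10 || !p9 || p3) — !p10 is true.
  12. (!p7 || !p8) — !p7 is true.
  13. (!p7 || p10 || p2) — !p7 is true.
  14. (!p2 || p11 || p5) — p5 is true.
  15. (p9 || !p6) — p9 is true.
  16. (!p1 || !p4 || !p11) — !p4 is true.
  17. (!p3 || !p7 || p5) — !p7 is true.
  18. (p12 || !p6) — !p6 is true.
  19. (p3 || !p6 || !p13) — !p6 is true.
  20. (!p3 || p2 || p8) — p8 is true.
  21. (p8 || !p9) — p8 is true.
  22. (!p7 || p6 || !p2) — !p7 is true.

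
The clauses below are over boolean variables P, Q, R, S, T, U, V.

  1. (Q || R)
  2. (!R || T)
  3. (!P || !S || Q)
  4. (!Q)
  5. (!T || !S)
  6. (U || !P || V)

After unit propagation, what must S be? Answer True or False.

Unit clause (!Q) sets Q = False.
(Q || R) with Q = False leaves only R, so R = True.
From (T || !R) and R = True: T = True.
From (!S || !T) and T = True: S = False.

False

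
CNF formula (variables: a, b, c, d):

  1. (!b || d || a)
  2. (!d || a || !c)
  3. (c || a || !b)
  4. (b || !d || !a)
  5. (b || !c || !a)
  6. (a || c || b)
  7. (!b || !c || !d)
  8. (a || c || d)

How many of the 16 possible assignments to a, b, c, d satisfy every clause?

Satisfying assignments:
  a=F b=F c=T d=F
  a=T b=F c=F d=F
  a=T b=T c=F d=F
  a=T b=T c=F d=T
  a=T b=T c=T d=F
Count: 5.

5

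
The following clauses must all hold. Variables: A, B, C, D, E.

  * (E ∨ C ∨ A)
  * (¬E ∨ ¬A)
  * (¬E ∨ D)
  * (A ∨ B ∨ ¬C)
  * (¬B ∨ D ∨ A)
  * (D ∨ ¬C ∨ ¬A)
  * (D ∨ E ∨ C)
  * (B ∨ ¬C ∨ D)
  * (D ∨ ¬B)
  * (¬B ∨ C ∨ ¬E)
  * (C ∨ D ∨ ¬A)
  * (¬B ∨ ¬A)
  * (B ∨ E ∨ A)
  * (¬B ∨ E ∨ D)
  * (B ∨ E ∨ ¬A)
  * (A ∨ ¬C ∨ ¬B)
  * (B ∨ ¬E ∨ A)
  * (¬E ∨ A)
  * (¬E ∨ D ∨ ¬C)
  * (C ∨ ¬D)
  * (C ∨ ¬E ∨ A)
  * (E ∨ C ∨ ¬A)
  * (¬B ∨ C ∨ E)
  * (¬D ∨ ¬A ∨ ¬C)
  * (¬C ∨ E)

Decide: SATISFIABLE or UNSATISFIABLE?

A = True:
  propagation gives E=False, B=False; an empty clause results — contradiction.
A = False:
  propagation gives E=False, C=True; an empty clause results — contradiction.
Every branch closes, so no satisfying assignment exists.

UNSATISFIABLE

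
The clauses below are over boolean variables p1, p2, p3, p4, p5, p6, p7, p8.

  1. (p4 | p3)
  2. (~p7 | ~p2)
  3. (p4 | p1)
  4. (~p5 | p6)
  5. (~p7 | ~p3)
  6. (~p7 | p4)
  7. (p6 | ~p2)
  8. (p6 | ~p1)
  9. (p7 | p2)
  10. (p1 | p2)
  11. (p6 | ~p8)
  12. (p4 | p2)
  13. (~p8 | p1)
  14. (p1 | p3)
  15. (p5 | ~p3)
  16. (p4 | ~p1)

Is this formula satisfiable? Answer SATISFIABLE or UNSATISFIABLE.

Pure literal: p4 appears only positively; assign p4 = True.
p6 occurs only positively in the remaining clauses — set p6 = True.
Branch on p1: take p1 = True.
Set p2 = False and propagate.
  then p7 is forced to True.
  then p3 is forced to False.
p5, p8 are now unconstrained; take p5 = False, p8 = False.
Every clause has at least one true literal under this assignment.
So p1=1, p2=0, p3=0, p4=1, p5=0, p6=1, p7=1, p8=0 is a satisfying assignment.

SATISFIABLE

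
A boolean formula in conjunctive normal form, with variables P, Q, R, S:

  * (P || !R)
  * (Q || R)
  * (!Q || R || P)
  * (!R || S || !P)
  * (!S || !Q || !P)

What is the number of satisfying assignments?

2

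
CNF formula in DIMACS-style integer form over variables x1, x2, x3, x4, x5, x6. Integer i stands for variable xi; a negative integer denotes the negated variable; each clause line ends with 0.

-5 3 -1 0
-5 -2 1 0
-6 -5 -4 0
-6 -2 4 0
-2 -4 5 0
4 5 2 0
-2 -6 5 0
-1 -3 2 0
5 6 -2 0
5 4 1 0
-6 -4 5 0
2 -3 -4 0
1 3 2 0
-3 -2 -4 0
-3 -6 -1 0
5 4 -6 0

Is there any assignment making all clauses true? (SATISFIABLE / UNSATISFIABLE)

SATISFIABLE

Try x1 = False.
The remaining clauses are satisfied by x2 = False, x3 = True, x4 = False, x5 = True, x6 = True.
Every clause has at least one true literal under this assignment.
So x1=0, x2=0, x3=1, x4=0, x5=1, x6=1 is a satisfying assignment.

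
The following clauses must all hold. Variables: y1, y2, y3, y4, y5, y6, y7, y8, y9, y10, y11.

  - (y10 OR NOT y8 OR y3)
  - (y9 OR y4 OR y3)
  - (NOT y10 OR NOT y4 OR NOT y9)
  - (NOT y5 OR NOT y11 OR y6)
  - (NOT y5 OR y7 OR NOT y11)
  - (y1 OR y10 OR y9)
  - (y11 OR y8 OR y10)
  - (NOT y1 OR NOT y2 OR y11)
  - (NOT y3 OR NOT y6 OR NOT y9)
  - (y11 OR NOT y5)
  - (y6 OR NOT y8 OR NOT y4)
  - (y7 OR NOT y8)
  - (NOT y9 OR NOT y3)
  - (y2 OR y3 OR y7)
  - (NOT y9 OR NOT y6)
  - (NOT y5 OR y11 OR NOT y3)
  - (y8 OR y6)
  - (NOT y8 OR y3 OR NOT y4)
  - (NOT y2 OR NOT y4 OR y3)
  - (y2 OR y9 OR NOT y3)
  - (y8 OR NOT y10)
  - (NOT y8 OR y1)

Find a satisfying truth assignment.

y1 = T, y2 = T, y3 = T, y4 = F, y5 = F, y6 = F, y7 = T, y8 = T, y9 = F, y10 = F, y11 = T

Check each clause:
  1. (y3 OR y10 OR NOT y8) — y3 is true.
  2. (y4 OR y3 OR y9) — y3 is true.
  3. (NOT y4 OR NOT y10 OR NOT y9) — NOT y4 is true.
  4. (y6 OR NOT y11 OR NOT y5) — NOT y5 is true.
  5. (NOT y11 OR NOT y5 OR y7) — NOT y5 is true.
  6. (y10 OR y1 OR y9) — y1 is true.
  7. (y11 OR y8 OR y10) — y8 is true.
  8. (NOT y1 OR NOT y2 OR y11) — y11 is true.
  9. (NOT y6 OR NOT y3 OR NOT y9) — NOT y6 is true.
  10. (y11 OR NOT y5) — y11 is true.
  11. (NOT y4 OR NOT y8 OR y6) — NOT y4 is true.
  12. (NOT y8 OR y7) — y7 is true.
  13. (NOT y9 OR NOT y3) — NOT y9 is true.
  14. (y3 OR y2 OR y7) — y2 is true.
  15. (NOT y6 OR NOT y9) — NOT y6 is true.
  16. (y11 OR NOT y5 OR NOT y3) — y11 is true.
  17. (y8 OR y6) — y8 is true.
  18. (NOT y8 OR y3 OR NOT y4) — y3 is true.
  19. (NOT y2 OR y3 OR NOT y4) — y3 is true.
  20. (NOT y3 OR y2 OR y9) — y2 is true.
  21. (NOT y10 OR y8) — y8 is true.
  22. (NOT y8 OR y1) — y1 is true.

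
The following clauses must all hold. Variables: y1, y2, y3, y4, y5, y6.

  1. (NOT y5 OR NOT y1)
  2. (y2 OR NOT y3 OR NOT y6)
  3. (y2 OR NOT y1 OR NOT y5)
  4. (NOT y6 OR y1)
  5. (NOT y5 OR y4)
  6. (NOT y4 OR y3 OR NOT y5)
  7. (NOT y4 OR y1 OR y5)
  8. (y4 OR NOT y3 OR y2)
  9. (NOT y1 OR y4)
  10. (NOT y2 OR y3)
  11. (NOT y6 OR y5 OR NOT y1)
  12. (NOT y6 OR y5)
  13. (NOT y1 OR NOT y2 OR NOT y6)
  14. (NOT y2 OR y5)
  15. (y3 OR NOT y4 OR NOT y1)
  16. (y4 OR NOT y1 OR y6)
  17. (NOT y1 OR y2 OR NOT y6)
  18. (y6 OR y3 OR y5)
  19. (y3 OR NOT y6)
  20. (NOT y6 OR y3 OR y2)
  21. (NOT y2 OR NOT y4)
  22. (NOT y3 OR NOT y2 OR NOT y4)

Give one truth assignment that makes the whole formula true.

y1 = False, y2 = False, y3 = True, y4 = True, y5 = True, y6 = False

Set y1 = False and propagate.
  then y6 is forced to False.
Set y2 = False and propagate.
Branch on y3: take y3 = True.
  then y4 is forced to True.
  then y5 is forced to True.
Every clause has at least one true literal under this assignment.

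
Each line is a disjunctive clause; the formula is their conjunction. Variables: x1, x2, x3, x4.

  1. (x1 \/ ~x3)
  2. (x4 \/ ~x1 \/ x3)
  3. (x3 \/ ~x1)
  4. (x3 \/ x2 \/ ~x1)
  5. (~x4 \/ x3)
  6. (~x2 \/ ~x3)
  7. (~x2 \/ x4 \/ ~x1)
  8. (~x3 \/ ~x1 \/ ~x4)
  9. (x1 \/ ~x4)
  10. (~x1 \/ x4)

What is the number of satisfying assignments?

2

Satisfying assignments:
  x1=F x2=F x3=F x4=F
  x1=F x2=T x3=F x4=F
Count: 2.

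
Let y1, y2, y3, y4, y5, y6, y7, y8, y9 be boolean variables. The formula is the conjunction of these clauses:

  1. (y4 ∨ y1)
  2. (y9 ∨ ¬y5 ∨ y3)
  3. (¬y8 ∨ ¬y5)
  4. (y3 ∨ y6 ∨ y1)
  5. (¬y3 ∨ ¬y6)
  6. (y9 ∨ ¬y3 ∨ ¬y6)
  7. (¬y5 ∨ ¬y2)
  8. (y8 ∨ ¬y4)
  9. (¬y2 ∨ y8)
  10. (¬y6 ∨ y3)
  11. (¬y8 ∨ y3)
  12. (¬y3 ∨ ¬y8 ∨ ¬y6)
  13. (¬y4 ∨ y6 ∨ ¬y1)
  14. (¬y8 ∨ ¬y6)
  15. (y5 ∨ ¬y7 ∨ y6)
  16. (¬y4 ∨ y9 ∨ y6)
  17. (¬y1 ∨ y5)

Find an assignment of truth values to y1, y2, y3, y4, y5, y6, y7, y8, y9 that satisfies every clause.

y2 occurs only negated in the remaining clauses — set y2 = False.
Pure literal: y7 appears only negated; assign y7 = False.
Set y1 = True and propagate.
  then y5 is forced to True.
  then y8 is forced to False.
  then y4 is forced to False.
Branch on y3: take y3 = True.
  then y6 is forced to False.
y9 is now unconstrained; take y9 = True.

y1=T, y2=F, y3=T, y4=F, y5=T, y6=F, y7=F, y8=F, y9=T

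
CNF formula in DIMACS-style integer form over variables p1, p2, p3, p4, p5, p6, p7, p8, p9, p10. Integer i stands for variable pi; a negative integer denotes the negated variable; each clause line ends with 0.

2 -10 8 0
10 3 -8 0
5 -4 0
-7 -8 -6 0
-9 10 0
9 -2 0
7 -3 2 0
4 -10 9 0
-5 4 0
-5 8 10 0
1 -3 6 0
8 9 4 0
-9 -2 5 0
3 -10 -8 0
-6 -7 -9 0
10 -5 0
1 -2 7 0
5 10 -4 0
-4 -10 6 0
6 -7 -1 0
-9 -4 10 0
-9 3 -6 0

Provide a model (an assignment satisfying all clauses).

p1 = True, p2 = True, p3 = True, p4 = True, p5 = True, p6 = True, p7 = False, p8 = True, p9 = True, p10 = True

Check each clause:
  1. (p2 ∨ p8 ∨ ¬p10) — p8 is true.
  2. (¬p8 ∨ p3 ∨ p10) — p10 is true.
  3. (p5 ∨ ¬p4) — p5 is true.
  4. (¬p6 ∨ ¬p7 ∨ ¬p8) — ¬p7 is true.
  5. (¬p9 ∨ p10) — p10 is true.
  6. (¬p2 ∨ p9) — p9 is true.
  7. (p2 ∨ p7 ∨ ¬p3) — p2 is true.
  8. (p4 ∨ p9 ∨ ¬p10) — p9 is true.
  9. (¬p5 ∨ p4) — p4 is true.
  10. (p8 ∨ ¬p5 ∨ p10) — p8 is true.
  11. (¬p3 ∨ p6 ∨ p1) — p1 is true.
  12. (p8 ∨ p4 ∨ p9) — p8 is true.
  13. (p5 ∨ ¬p9 ∨ ¬p2) — p5 is true.
  14. (p3 ∨ ¬p8 ∨ ¬p10) — p3 is true.
  15. (¬p6 ∨ ¬p9 ∨ ¬p7) — ¬p7 is true.
  16. (p10 ∨ ¬p5) — p10 is true.
  17. (p1 ∨ p7 ∨ ¬p2) — p1 is true.
  18. (p10 ∨ ¬p4 ∨ p5) — p10 is true.
  19. (¬p4 ∨ ¬p10 ∨ p6) — p6 is true.
  20. (p6 ∨ ¬p1 ∨ ¬p7) — ¬p7 is true.
  21. (p10 ∨ ¬p4 ∨ ¬p9) — p10 is true.
  22. (¬p9 ∨ p3 ∨ ¬p6) — p3 is true.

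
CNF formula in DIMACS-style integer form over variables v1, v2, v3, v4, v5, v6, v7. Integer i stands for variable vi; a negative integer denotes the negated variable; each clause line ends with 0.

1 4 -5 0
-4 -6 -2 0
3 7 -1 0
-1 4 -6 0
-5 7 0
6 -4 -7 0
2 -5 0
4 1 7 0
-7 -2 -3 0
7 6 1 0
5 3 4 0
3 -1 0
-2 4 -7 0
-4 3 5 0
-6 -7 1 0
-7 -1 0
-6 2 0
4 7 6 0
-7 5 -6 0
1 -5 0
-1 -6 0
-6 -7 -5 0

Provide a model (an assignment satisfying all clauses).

v1 = 1, v2 = 1, v3 = 1, v4 = 1, v5 = 0, v6 = 0, v7 = 0

Check each clause:
  1. (!v5 || v4 || v1) — v1 is true.
  2. (!v4 || !v6 || !v2) — !v6 is true.
  3. (!v1 || v7 || v3) — v3 is true.
  4. (!v6 || !v1 || v4) — !v6 is true.
  5. (v7 || !v5) — !v5 is true.
  6. (!v4 || !v7 || v6) — !v7 is true.
  7. (!v5 || v2) — v2 is true.
  8. (v4 || v1 || v7) — v1 is true.
  9. (!v2 || !v7 || !v3) — !v7 is true.
  10. (v7 || v6 || v1) — v1 is true.
  11. (v3 || v5 || v4) — v3 is true.
  12. (!v1 || v3) — v3 is true.
  13. (!v7 || !v2 || v4) — !v7 is true.
  14. (!v4 || v5 || v3) — v3 is true.
  15. (v1 || !v7 || !v6) — v1 is true.
  16. (!v1 || !v7) — !v7 is true.
  17. (!v6 || v2) — !v6 is true.
  18. (v4 || v7 || v6) — v4 is true.
  19. (v5 || !v6 || !v7) — !v7 is true.
  20. (!v5 || v1) — v1 is true.
  21. (!v1 || !v6) — !v6 is true.
  22. (!v7 || !v5 || !v6) — !v7 is true.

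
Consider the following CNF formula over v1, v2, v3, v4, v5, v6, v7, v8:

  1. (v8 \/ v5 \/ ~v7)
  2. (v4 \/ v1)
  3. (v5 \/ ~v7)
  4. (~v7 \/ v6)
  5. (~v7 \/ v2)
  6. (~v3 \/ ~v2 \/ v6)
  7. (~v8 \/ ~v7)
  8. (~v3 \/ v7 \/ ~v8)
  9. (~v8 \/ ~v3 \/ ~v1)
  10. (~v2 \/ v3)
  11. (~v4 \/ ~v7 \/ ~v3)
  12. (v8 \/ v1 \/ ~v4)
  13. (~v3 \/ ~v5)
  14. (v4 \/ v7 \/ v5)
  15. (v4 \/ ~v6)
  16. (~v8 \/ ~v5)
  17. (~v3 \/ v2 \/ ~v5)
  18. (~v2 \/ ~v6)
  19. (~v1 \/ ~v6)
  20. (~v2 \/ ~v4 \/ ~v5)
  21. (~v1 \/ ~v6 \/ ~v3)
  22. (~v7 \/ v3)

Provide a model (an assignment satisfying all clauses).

v1 = True  v2 = False  v3 = False  v4 = False  v5 = True  v6 = False  v7 = False  v8 = False

Check each clause:
  1. (v8 \/ ~v7 \/ v5) — ~v7 is true.
  2. (v4 \/ v1) — v1 is true.
  3. (~v7 \/ v5) — ~v7 is true.
  4. (v6 \/ ~v7) — ~v7 is true.
  5. (~v7 \/ v2) — ~v7 is true.
  6. (~v2 \/ v6 \/ ~v3) — ~v3 is true.
  7. (~v7 \/ ~v8) — ~v8 is true.
  8. (v7 \/ ~v3 \/ ~v8) — ~v8 is true.
  9. (~v1 \/ ~v8 \/ ~v3) — ~v8 is true.
  10. (~v2 \/ v3) — ~v2 is true.
  11. (~v4 \/ ~v3 \/ ~v7) — ~v7 is true.
  12. (~v4 \/ v8 \/ v1) — v1 is true.
  13. (~v5 \/ ~v3) — ~v3 is true.
  14. (v7 \/ v5 \/ v4) — v5 is true.
  15. (~v6 \/ v4) — ~v6 is true.
  16. (~v8 \/ ~v5) — ~v8 is true.
  17. (~v3 \/ ~v5 \/ v2) — ~v3 is true.
  18. (~v6 \/ ~v2) — ~v6 is true.
  19. (~v6 \/ ~v1) — ~v6 is true.
  20. (~v5 \/ ~v4 \/ ~v2) — ~v4 is true.
  21. (~v1 \/ ~v6 \/ ~v3) — ~v6 is true.
  22. (~v7 \/ v3) — ~v7 is true.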